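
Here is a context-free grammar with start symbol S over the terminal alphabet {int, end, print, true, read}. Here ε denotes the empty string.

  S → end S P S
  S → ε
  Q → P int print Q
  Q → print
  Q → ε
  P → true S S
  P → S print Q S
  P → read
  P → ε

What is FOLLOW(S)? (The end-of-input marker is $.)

FIRST(S) = {ε, end}
FIRST(P) = {ε, end, print, read, true}  (via S print Q S)
FIRST(Q) = {ε, end, int, print, read, true}  (via P int print Q)
FOLLOW(S) includes $ since S is the start symbol.
FOLLOW(S): in S→end S P S (occurrence 1), S is followed by P S with FIRST {ε, end, print, read, true}; in S→end S P S (occurrence 1), the suffix after S is nullable (adds nothing new); in S→end S P S (occurrence 2), the suffix after S is empty (adds nothing new); in P→true S S (occurrence 1), S is followed by S with FIRST {ε, end}; in P→true S S (occurrence 1), the suffix after S is nullable, so FOLLOW(S) ⊇ FOLLOW(P) = {$, end, int, print, read, true}; in P→true S S (occurrence 2), the suffix after S is empty, so FOLLOW(S) ⊇ FOLLOW(P) = {$, end, int, print, read, true}; in P→S print Q S (occurrence 1), S is followed by print Q S with FIRST {print}; in P→S print Q S (occurrence 2), the suffix after S is empty, so FOLLOW(S) ⊇ FOLLOW(P) = {$, end, int, print, read, true}. Thus FOLLOW(S) = {$, end, int, print, read, true}.
FOLLOW(P): in S→end S P S, P is followed by S with FIRST {ε, end}; in S→end S P S, the suffix after P is nullable, so FOLLOW(P) ⊇ FOLLOW(S) = {$, end, int, print, read, true}; in Q→P int print Q, P is followed by int print Q with FIRST {int}. Thus FOLLOW(P) = {$, end, int, print, read, true}.
FOLLOW(Q): in Q→P int print Q, the suffix after Q is empty (adds nothing new); in P→S print Q S, Q is followed by S with FIRST {ε, end}; in P→S print Q S, the suffix after Q is nullable, so FOLLOW(Q) ⊇ FOLLOW(P) = {$, end, int, print, read, true}. Thus FOLLOW(Q) = {$, end, int, print, read, true}.

{$, end, int, print, read, true}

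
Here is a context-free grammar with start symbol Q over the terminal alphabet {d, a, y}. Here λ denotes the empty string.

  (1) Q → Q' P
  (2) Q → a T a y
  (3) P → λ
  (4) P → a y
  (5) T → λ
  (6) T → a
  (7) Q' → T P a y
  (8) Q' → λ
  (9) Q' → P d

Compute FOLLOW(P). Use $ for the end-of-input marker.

{$, a, d}

FIRST(P): from P→λ we get {λ}; from P→a y we get {a}. So FIRST(P) = {λ, a}.
FIRST(T): from T→λ we get {λ}; from T→a we get {a}. So FIRST(T) = {λ, a}.
FIRST(Q'): from Q'→T P a y we get {a}; from Q'→λ we get {λ}; from Q'→P d we get {a, d}. So FIRST(Q') = {λ, a, d}.
FIRST(Q): from Q→Q' P we get {λ, a, d}; from Q→a T a y we get {a}. So FIRST(Q) = {λ, a, d}.
FOLLOW(Q) includes $ since Q is the start symbol.
FOLLOW(Q): Q appears on no right-hand side. Thus FOLLOW(Q) = {$}.
FOLLOW(P): in Q→Q' P, the suffix after P is empty, so FOLLOW(P) ⊇ FOLLOW(Q) = {$}; in Q'→T P a y, P is followed by a y with FIRST {a}; in Q'→P d, P is followed by d with FIRST {d}. Thus FOLLOW(P) = {$, a, d}.
FOLLOW(T): in Q→a T a y, T is followed by a y with FIRST {a}; in Q'→T P a y, T is followed by P a y with FIRST {a}. Thus FOLLOW(T) = {a}.
FOLLOW(Q'): in Q→Q' P, Q' is followed by P with FIRST {λ, a}; in Q→Q' P, the suffix after Q' is nullable, so FOLLOW(Q') ⊇ FOLLOW(Q) = {$}. Thus FOLLOW(Q') = {$, a}.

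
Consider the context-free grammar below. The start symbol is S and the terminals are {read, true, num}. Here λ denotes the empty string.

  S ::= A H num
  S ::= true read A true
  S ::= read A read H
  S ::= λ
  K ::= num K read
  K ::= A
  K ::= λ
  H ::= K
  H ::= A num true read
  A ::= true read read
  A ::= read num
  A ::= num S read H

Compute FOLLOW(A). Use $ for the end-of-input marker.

FIRST(A) = {num, read, true}
FIRST(S) = {λ, num, read, true}  (via A H num)
FIRST(K) = {λ, num, read, true}  (via A)
FIRST(H) = {λ, num, read, true}  (via K, A num true read)
FOLLOW(S) includes $ since S is the start symbol.
FOLLOW(S): in A::=num S read H, S is followed by read H with FIRST {read}. Thus FOLLOW(S) = {$, read}.
FOLLOW(K): in K::=num K read, K is followed by read with FIRST {read}; in H::=K, the suffix after K is empty, so FOLLOW(K) ⊇ FOLLOW(H) = {$, num, read, true}. Thus FOLLOW(K) = {$, num, read, true}.
FOLLOW(A): in S::=A H num, A is followed by H num with FIRST {num, read, true}; in S::=true read A true, A is followed by true with FIRST {true}; in S::=read A read H, A is followed by read H with FIRST {read}; in K::=A, the suffix after A is empty, so FOLLOW(A) ⊇ FOLLOW(K) = {$, num, read, true}; in H::=A num true read, A is followed by num true read with FIRST {num}. Thus FOLLOW(A) = {$, num, read, true}.
FOLLOW(H): in S::=A H num, H is followed by num with FIRST {num}; in S::=read A read H, the suffix after H is empty, so FOLLOW(H) ⊇ FOLLOW(S) = {$, read}; in A::=num S read H, the suffix after H is empty, so FOLLOW(H) ⊇ FOLLOW(A) = {$, num, read, true}. Thus FOLLOW(H) = {$, num, read, true}.

{$, num, read, true}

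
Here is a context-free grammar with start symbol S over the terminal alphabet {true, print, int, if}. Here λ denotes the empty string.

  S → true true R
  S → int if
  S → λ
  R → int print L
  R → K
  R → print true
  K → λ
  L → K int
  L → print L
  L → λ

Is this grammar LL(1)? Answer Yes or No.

FIRST(S) = {λ, int, true}
FIRST(R) = {λ, int, print}
FIRST(K) = {λ}
FIRST(L) = {λ, int, print}
FOLLOW(S) = {$}
FOLLOW(R) = {$}
FOLLOW(K) = {$, int}
FOLLOW(L) = {$}
Each cell of M receives at most one production.

Yes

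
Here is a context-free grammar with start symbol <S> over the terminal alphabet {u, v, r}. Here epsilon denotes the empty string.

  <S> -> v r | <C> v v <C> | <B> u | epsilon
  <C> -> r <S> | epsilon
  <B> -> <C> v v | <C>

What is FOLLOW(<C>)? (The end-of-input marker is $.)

FIRST(<C>) = {epsilon, r}
FIRST(<B>) = {epsilon, r, v}  (via <C> v v, <C>)
FIRST(<S>) = {epsilon, r, u, v}  (via <C> v v <C>, <B> u)
FOLLOW(<S>) includes $ since <S> is the start symbol.
FOLLOW(<B>): in <S>-><B> u, <B> is followed by u with FIRST {u}. Thus FOLLOW(<B>) = {u}.
FOLLOW(<S>): in <C>->r <S>, the suffix after <S> is empty, so FOLLOW(<S>) ⊇ FOLLOW(<C>) = {$, u, v}. Thus FOLLOW(<S>) = {$, u, v}.
FOLLOW(<C>): in <S>-><C> v v <C> (occurrence 1), <C> is followed by v v <C> with FIRST {v}; in <S>-><C> v v <C> (occurrence 2), the suffix after <C> is empty, so FOLLOW(<C>) ⊇ FOLLOW(<S>) = {$, u, v}; in <B>-><C> v v, <C> is followed by v v with FIRST {v}; in <B>-><C>, the suffix after <C> is empty, so FOLLOW(<C>) ⊇ FOLLOW(<B>) = {u}. Thus FOLLOW(<C>) = {$, u, v}.

{$, u, v}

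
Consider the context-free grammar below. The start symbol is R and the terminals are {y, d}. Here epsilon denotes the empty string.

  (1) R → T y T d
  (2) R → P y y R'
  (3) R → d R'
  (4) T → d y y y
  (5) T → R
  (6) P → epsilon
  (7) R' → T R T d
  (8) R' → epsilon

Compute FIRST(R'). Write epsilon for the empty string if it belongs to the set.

FIRST(P) = {epsilon}
FIRST(R) = {d, y}  (via T y T d, P y y R')
FIRST(T) = {d, y}  (via R)
FIRST(R') = {epsilon, d, y}  (via T R T d)

{epsilon, d, y}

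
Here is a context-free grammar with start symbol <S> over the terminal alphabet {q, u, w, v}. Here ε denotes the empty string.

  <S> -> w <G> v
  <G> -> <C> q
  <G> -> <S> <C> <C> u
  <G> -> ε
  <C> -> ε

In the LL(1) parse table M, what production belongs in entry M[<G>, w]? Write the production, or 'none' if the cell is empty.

<G> -> <S> <C> <C> u

FIRST(<S>): from <S>->w <G> v we get {w}. So FIRST(<S>) = {w}.
FIRST(<C>): from <C>->ε we get {ε}. So FIRST(<C>) = {ε}.
FIRST(<G>): from <G>-><C> q we get {q}; from <G>-><S> <C> <C> u we get {w}; from <G>->ε we get {ε}. So FIRST(<G>) = {ε, q, w}.
FOLLOW(<S>) includes $ since <S> is the start symbol.
FOLLOW(<G>): in <S>->w <G> v, <G> is followed by v with FIRST {v}. Thus FOLLOW(<G>) = {v}.
For <G> -> <C> q: FIRST(<C> q) = {q}, so it goes in M[<G>, t] for t ∈ {q}.
For <G> -> <S> <C> <C> u: FIRST(<S> <C> <C> u) = {w}, so it goes in M[<G>, t] for t ∈ {w}.
For <G> -> ε: FIRST(ε) = {ε}, so it goes in M[<G>, t] for t ∈ {}; since ε ∈ FIRST, also for every t ∈ FOLLOW(<G>) = {v}.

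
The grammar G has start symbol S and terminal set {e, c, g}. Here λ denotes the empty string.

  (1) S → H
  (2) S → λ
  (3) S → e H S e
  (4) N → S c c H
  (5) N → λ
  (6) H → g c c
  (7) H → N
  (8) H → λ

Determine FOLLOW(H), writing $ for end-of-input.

{$, c, e, g}

FIRST(S) = {λ, c, e, g}  (via H)
FIRST(N) = {λ, c, e, g}  (via S c c H)
FIRST(H) = {λ, c, e, g}  (via N)
FOLLOW(S) includes $ since S is the start symbol.
FOLLOW(S): in S→e H S e, S is followed by e with FIRST {e}; in N→S c c H, S is followed by c c H with FIRST {c}. Thus FOLLOW(S) = {$, c, e}.
FOLLOW(N): in H→N, the suffix after N is empty, so FOLLOW(N) ⊇ FOLLOW(H) = {$, c, e, g}. Thus FOLLOW(N) = {$, c, e, g}.
FOLLOW(H): in S→H, the suffix after H is empty, so FOLLOW(H) ⊇ FOLLOW(S) = {$, c, e}; in S→e H S e, H is followed by S e with FIRST {c, e, g}; in N→S c c H, the suffix after H is empty, so FOLLOW(H) ⊇ FOLLOW(N) = {$, c, e, g}. Thus FOLLOW(H) = {$, c, e, g}.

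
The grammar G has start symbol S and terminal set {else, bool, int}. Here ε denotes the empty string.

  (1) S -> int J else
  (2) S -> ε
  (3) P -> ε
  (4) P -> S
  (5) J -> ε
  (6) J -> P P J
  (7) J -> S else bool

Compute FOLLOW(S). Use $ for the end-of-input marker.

FIRST(S): from S->int J else we get {int}; from S->ε we get {ε}. So FIRST(S) = {ε, int}.
FIRST(P): from P->ε we get {ε}; from P->S we get {ε, int}. So FIRST(P) = {ε, int}.
FIRST(J): from J->ε we get {ε}; from J->P P J we get {ε, else, int}; from J->S else bool we get {else, int}. So FIRST(J) = {ε, else, int}.
FOLLOW(S) includes $ since S is the start symbol.
FOLLOW(J): in S->int J else, J is followed by else with FIRST {else}; in J->P P J, the suffix after J is empty (adds nothing new). Thus FOLLOW(J) = {else}.
FOLLOW(P): in J->P P J (occurrence 1), P is followed by P J with FIRST {ε, else, int}; in J->P P J (occurrence 1), the suffix after P is nullable, so FOLLOW(P) ⊇ FOLLOW(J) = {else}; in J->P P J (occurrence 2), P is followed by J with FIRST {ε, else, int}; in J->P P J (occurrence 2), the suffix after P is nullable, so FOLLOW(P) ⊇ FOLLOW(J) = {else}. Thus FOLLOW(P) = {else, int}.
FOLLOW(S): in P->S, the suffix after S is empty, so FOLLOW(S) ⊇ FOLLOW(P) = {else, int}; in J->S else bool, S is followed by else bool with FIRST {else}. Thus FOLLOW(S) = {$, else, int}.

{$, else, int}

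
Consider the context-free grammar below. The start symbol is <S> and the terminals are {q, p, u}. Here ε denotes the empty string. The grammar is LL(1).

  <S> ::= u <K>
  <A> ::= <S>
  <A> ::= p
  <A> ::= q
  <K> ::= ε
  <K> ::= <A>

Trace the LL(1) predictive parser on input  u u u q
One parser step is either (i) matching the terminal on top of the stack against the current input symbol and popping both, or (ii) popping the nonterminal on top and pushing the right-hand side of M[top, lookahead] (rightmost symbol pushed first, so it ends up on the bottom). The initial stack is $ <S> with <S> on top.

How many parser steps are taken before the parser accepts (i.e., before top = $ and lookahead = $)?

13

step 1: stack=$ <S>  input=u u u q $  — expand <S> ::= u <K>
step 2: stack=$ <K> u  input=u u u q $  — match u
step 3: stack=$ <K>  input=u u q $  — expand <K> ::= <A>
step 4: stack=$ <A>  input=u u q $  — expand <A> ::= <S>
step 5: stack=$ <S>  input=u u q $  — expand <S> ::= u <K>
step 6: stack=$ <K> u  input=u u q $  — match u
step 7: stack=$ <K>  input=u q $  — expand <K> ::= <A>
step 8: stack=$ <A>  input=u q $  — expand <A> ::= <S>
step 9: stack=$ <S>  input=u q $  — expand <S> ::= u <K>
step 10: stack=$ <K> u  input=u q $  — match u
step 11: stack=$ <K>  input=q $  — expand <K> ::= <A>
step 12: stack=$ <A>  input=q $  — expand <A> ::= q
step 13: stack=$ q  input=q $  — match q
Accept reached after 13 steps.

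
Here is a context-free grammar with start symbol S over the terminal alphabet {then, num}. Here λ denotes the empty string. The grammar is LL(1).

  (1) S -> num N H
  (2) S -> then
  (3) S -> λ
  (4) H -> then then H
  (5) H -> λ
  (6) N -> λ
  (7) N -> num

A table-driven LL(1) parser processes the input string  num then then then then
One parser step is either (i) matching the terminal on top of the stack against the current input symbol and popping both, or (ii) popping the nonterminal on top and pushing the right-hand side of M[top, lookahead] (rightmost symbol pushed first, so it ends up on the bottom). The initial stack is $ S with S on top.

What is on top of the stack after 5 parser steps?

then

     Stack          Input                      Action
  1  $ S            num then then then then $  expand S -> num N H
  2  $ H N num      num then then then then $  match num
  3  $ H N          then then then then $      expand N -> λ
  4  $ H            then then then then $      expand H -> then then H
  5  $ H then then  then then then then $      match then
Stack after step 5: $ H then (top = then).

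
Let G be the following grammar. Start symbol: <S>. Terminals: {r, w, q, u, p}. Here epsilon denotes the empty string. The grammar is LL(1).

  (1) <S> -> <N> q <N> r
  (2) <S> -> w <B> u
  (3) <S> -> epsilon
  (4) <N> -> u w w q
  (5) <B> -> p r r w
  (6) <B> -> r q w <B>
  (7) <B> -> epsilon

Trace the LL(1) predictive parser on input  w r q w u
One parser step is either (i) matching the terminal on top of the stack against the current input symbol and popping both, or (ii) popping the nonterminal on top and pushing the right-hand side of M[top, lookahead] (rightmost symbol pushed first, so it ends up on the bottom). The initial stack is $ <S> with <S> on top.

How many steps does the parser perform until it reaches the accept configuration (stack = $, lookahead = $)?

8

step 1: stack=$ <S>  input=w r q w u $  — expand <S> -> w <B> u
step 2: stack=$ u <B> w  input=w r q w u $  — match w
step 3: stack=$ u <B>  input=r q w u $  — expand <B> -> r q w <B>
step 4: stack=$ u <B> w q r  input=r q w u $  — match r
step 5: stack=$ u <B> w q  input=q w u $  — match q
step 6: stack=$ u <B> w  input=w u $  — match w
step 7: stack=$ u <B>  input=u $  — expand <B> -> epsilon
step 8: stack=$ u  input=u $  — match u
Accept reached after 8 steps.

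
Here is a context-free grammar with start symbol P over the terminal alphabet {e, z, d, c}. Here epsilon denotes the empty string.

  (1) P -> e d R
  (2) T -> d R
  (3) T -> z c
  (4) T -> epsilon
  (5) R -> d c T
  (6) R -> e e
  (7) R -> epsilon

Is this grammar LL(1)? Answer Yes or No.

FIRST(P) = {e}
FIRST(T) = {epsilon, d, z}
FIRST(R) = {epsilon, d, e}
FOLLOW(P) = {$}
FOLLOW(T) = {$}
FOLLOW(R) = {$}
Each cell of M receives at most one production.

Yes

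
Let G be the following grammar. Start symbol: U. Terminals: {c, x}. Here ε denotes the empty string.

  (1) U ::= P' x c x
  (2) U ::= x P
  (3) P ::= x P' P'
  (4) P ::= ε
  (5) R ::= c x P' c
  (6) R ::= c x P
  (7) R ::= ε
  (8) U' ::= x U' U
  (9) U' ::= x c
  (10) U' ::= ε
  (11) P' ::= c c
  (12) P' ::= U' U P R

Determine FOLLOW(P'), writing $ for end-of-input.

{$, c, x}

FIRST(P): from P::=x P' P' we get {x}; from P::=ε we get {ε}. So FIRST(P) = {ε, x}.
FIRST(R): from R::=c x P' c we get {c}; from R::=c x P we get {c}; from R::=ε we get {ε}. So FIRST(R) = {ε, c}.
FIRST(U'): from U'::=x U' U we get {x}; from U'::=x c we get {x}; from U'::=ε we get {ε}. So FIRST(U') = {ε, x}.
FIRST(U): from U::=P' x c x we get {c, x}; from U::=x P we get {x}. So FIRST(U) = {c, x}.
FIRST(P'): from P'::=c c we get {c}; from P'::=U' U P R we get {c, x}. So FIRST(P') = {c, x}.
FOLLOW(U) includes $ since U is the start symbol.
FOLLOW(U'): in U'::=x U' U, U' is followed by U with FIRST {c, x}; in P'::=U' U P R, U' is followed by U P R with FIRST {c, x}. Thus FOLLOW(U') = {c, x}.
FOLLOW(U): in U'::=x U' U, the suffix after U is empty, so FOLLOW(U) ⊇ FOLLOW(U') = {c, x}; in P'::=U' U P R, U is followed by P R with FIRST {ε, c, x}; in P'::=U' U P R, the suffix after U is nullable, so FOLLOW(U) ⊇ FOLLOW(P') = {$, c, x}. Thus FOLLOW(U) = {$, c, x}.
FOLLOW(P): in U::=x P, the suffix after P is empty, so FOLLOW(P) ⊇ FOLLOW(U) = {$, c, x}; in R::=c x P, the suffix after P is empty, so FOLLOW(P) ⊇ FOLLOW(R) = {$, c, x}; in P'::=U' U P R, P is followed by R with FIRST {ε, c}; in P'::=U' U P R, the suffix after P is nullable, so FOLLOW(P) ⊇ FOLLOW(P') = {$, c, x}. Thus FOLLOW(P) = {$, c, x}.
FOLLOW(P'): in U::=P' x c x, P' is followed by x c x with FIRST {x}; in P::=x P' P' (occurrence 1), P' is followed by P' with FIRST {c, x}; in P::=x P' P' (occurrence 2), the suffix after P' is empty, so FOLLOW(P') ⊇ FOLLOW(P) = {$, c, x}; in R::=c x P' c, P' is followed by c with FIRST {c}. Thus FOLLOW(P') = {$, c, x}.
FOLLOW(R): in P'::=U' U P R, the suffix after R is empty, so FOLLOW(R) ⊇ FOLLOW(P') = {$, c, x}. Thus FOLLOW(R) = {$, c, x}.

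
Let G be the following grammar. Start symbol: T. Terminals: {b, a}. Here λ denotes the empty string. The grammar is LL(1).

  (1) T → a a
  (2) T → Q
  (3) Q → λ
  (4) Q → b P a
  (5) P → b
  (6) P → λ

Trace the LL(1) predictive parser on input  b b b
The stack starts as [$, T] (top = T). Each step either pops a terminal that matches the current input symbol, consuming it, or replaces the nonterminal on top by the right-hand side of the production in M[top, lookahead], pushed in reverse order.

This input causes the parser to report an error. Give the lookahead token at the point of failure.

     Stack    Input    Action
  1  $ T      b b b $  expand T → Q
  2  $ Q      b b b $  expand Q → b P a
  3  $ a P b  b b b $  match b
  4  $ a P    b b $    expand P → b
  5  $ a b    b b $    match b
  6  $ a      b $      error: top is terminal a but lookahead is b

b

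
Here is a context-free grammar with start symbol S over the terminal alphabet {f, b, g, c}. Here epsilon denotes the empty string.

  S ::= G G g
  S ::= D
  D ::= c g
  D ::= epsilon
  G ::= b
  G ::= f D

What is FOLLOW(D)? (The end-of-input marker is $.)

FIRST(D) = {epsilon, c}
FIRST(G) = {b, f}
FIRST(S) = {epsilon, b, c, f}  (via G G g, D)
FOLLOW(S) includes $ since S is the start symbol.
FOLLOW(S): S appears on no right-hand side. Thus FOLLOW(S) = {$}.
FOLLOW(G): in S::=G G g (occurrence 1), G is followed by G g with FIRST {b, f}; in S::=G G g (occurrence 2), G is followed by g with FIRST {g}. Thus FOLLOW(G) = {b, f, g}.
FOLLOW(D): in S::=D, the suffix after D is empty, so FOLLOW(D) ⊇ FOLLOW(S) = {$}; in G::=f D, the suffix after D is empty, so FOLLOW(D) ⊇ FOLLOW(G) = {b, f, g}. Thus FOLLOW(D) = {$, b, f, g}.

{$, b, f, g}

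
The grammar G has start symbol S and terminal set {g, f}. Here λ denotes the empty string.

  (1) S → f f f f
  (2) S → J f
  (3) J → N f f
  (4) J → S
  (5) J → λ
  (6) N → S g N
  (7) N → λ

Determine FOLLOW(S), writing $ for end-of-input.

FIRST(S) = {f}  (via J f)
FIRST(N) = {λ, f}  (via S g N)
FIRST(J) = {λ, f}  (via N f f, S)
FOLLOW(S) includes $ since S is the start symbol.
FOLLOW(J): in S→J f, J is followed by f with FIRST {f}. Thus FOLLOW(J) = {f}.
FOLLOW(S): in J→S, the suffix after S is empty, so FOLLOW(S) ⊇ FOLLOW(J) = {f}; in N→S g N, S is followed by g N with FIRST {g}. Thus FOLLOW(S) = {$, f, g}.
FOLLOW(N): in J→N f f, N is followed by f f with FIRST {f}; in N→S g N, the suffix after N is empty (adds nothing new). Thus FOLLOW(N) = {f}.

{$, f, g}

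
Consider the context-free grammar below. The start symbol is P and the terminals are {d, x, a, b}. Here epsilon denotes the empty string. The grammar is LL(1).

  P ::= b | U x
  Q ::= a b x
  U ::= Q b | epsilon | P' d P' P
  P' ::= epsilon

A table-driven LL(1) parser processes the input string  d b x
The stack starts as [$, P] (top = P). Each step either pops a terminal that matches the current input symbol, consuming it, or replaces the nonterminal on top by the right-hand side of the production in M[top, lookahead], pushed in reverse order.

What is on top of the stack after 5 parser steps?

P

     Stack          Input    Action
  1  $ P            d b x $  expand P ::= U x
  2  $ x U          d b x $  expand U ::= P' d P' P
  3  $ x P P' d P'  d b x $  expand P' ::= epsilon
  4  $ x P P' d     d b x $  match d
  5  $ x P P'       b x $    expand P' ::= epsilon
Stack after step 5: $ x P (top = P).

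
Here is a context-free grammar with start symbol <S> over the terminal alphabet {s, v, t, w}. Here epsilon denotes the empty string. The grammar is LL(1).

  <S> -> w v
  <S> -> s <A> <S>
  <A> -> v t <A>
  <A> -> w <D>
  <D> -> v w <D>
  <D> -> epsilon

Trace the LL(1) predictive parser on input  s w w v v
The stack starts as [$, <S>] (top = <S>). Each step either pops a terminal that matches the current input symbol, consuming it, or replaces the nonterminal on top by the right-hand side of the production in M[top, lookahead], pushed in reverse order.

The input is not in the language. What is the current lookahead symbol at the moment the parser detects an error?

     Stack        Input        Action
  1  $ <S>        s w w v v $  expand <S> -> s <A> <S>
  2  $ <S> <A> s  s w w v v $  match s
  3  $ <S> <A>    w w v v $    expand <A> -> w <D>
  4  $ <S> <D> w  w w v v $    match w
  5  $ <S> <D>    w v v $      expand <D> -> epsilon
  6  $ <S>        w v v $      expand <S> -> w v
  7  $ v w        w v v $      match w
  8  $ v          v v $        match v
  9  $            v $          error: stack empty but input remains

v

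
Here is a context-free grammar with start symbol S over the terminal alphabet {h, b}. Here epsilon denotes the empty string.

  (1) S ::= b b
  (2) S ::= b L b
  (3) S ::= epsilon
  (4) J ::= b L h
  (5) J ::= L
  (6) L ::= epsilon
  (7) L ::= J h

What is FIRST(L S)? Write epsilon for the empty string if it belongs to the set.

FIRST(S) = {epsilon, b}
FIRST(J) = {epsilon, b, h}  (via L)
FIRST(L) = {epsilon, b, h}  (via J h)
FIRST(L S): take FIRST of each symbol in turn, carrying on past any symbol whose FIRST contains epsilon; result {epsilon, b, h}.

{epsilon, b, h}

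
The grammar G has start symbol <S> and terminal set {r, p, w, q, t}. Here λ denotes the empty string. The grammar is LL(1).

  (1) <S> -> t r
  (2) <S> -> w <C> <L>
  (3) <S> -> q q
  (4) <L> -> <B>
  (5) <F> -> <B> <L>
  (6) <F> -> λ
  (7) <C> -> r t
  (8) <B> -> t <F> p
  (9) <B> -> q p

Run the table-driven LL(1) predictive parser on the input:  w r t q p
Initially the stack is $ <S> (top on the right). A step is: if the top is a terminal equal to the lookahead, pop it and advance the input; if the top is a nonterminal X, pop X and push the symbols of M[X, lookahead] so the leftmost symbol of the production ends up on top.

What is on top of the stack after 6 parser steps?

step 1: stack=$ <S>  input=w r t q p $  — expand <S> -> w <C> <L>
step 2: stack=$ <L> <C> w  input=w r t q p $  — match w
step 3: stack=$ <L> <C>  input=r t q p $  — expand <C> -> r t
step 4: stack=$ <L> t r  input=r t q p $  — match r
step 5: stack=$ <L> t  input=t q p $  — match t
step 6: stack=$ <L>  input=q p $  — expand <L> -> <B>
Stack after step 6: $ <B> (top = <B>).

<B>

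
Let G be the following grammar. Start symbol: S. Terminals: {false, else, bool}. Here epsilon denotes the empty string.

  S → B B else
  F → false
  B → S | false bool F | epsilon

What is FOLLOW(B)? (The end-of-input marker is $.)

FIRST(F) = {false}
FIRST(S) = {else, false}  (via B B else)
FIRST(B) = {epsilon, else, false}  (via S)
FOLLOW(S) includes $ since S is the start symbol.
FOLLOW(B): in S→B B else (occurrence 1), B is followed by B else with FIRST {else, false}; in S→B B else (occurrence 2), B is followed by else with FIRST {else}. Thus FOLLOW(B) = {else, false}.
FOLLOW(S): in B→S, the suffix after S is empty, so FOLLOW(S) ⊇ FOLLOW(B) = {else, false}. Thus FOLLOW(S) = {$, else, false}.
FOLLOW(F): in B→false bool F, the suffix after F is empty, so FOLLOW(F) ⊇ FOLLOW(B) = {else, false}. Thus FOLLOW(F) = {else, false}.

{else, false}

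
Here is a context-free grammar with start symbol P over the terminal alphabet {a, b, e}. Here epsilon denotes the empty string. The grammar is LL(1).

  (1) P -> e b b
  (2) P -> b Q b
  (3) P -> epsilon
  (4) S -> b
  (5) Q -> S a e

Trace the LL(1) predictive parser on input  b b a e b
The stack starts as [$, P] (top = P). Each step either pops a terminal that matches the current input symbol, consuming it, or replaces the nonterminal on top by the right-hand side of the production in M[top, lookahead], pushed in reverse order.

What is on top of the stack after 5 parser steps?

a

     Stack      Input        Action
  1  $ P        b b a e b $  expand P -> b Q b
  2  $ b Q b    b b a e b $  match b
  3  $ b Q      b a e b $    expand Q -> S a e
  4  $ b e a S  b a e b $    expand S -> b
  5  $ b e a b  b a e b $    match b
Stack after step 5: $ b e a (top = a).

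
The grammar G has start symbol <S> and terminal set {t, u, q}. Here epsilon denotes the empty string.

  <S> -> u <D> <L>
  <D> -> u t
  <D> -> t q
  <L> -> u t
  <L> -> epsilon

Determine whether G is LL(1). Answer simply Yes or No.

FIRST(<S>) = {u}
FIRST(<D>) = {t, u}
FIRST(<L>) = {epsilon, u}
FOLLOW(<S>) = {$}
FOLLOW(<D>) = {$, u}
FOLLOW(<L>) = {$}
Each cell of M receives at most one production.

Yes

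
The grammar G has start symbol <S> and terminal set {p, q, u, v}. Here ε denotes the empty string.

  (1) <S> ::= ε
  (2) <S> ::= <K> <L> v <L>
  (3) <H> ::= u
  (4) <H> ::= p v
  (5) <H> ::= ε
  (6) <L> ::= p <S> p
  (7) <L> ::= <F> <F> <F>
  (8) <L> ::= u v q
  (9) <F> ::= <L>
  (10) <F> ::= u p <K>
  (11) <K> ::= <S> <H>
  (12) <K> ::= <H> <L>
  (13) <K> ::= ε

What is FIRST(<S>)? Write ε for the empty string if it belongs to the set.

FIRST(<H>): from <H>::=u we get {u}; from <H>::=p v we get {p}; from <H>::=ε we get {ε}. So FIRST(<H>) = {ε, p, u}.
FIRST(<S>): from <S>::=ε we get {ε}; from <S>::=<K> <L> v <L> we get {p, u}. So FIRST(<S>) = {ε, p, u}.
FIRST(<L>): from <L>::=p <S> p we get {p}; from <L>::=<F> <F> <F> we get {p, u}; from <L>::=u v q we get {u}. So FIRST(<L>) = {p, u}.
FIRST(<F>): from <F>::=<L> we get {p, u}; from <F>::=u p <K> we get {u}. So FIRST(<F>) = {p, u}.
FIRST(<K>): from <K>::=<S> <H> we get {ε, p, u}; from <K>::=<H> <L> we get {p, u}; from <K>::=ε we get {ε}. So FIRST(<K>) = {ε, p, u}.

{ε, p, u}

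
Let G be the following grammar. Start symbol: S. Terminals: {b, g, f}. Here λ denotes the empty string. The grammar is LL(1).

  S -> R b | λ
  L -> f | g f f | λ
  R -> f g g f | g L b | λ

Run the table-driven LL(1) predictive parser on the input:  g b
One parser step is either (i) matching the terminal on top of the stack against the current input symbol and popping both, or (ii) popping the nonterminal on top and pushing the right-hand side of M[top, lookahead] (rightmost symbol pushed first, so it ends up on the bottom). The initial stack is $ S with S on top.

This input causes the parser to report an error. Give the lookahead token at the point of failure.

     Stack      Input  Action
  1  $ S        g b $  expand S -> R b
  2  $ b R      g b $  expand R -> g L b
  3  $ b b L g  g b $  match g
  4  $ b b L    b $    expand L -> λ
  5  $ b b      b $    match b
  6  $ b        $      error: top is terminal b but lookahead is $

$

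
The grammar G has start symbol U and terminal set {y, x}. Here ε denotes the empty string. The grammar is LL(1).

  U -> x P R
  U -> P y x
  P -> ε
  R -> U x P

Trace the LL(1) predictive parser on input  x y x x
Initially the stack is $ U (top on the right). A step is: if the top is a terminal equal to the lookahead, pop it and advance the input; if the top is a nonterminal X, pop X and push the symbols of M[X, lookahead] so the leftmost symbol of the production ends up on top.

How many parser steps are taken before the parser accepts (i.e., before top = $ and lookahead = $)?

      Stack        Input      Action
   1  $ U          x y x x $  expand U -> x P R
   2  $ R P x      x y x x $  match x
   3  $ R P        y x x $    expand P -> ε
   4  $ R          y x x $    expand R -> U x P
   5  $ P x U      y x x $    expand U -> P y x
   6  $ P x x y P  y x x $    expand P -> ε
   7  $ P x x y    y x x $    match y
   8  $ P x x      x x $      match x
   9  $ P x        x $        match x
  10  $ P          $          expand P -> ε
Accept reached after 10 steps.

10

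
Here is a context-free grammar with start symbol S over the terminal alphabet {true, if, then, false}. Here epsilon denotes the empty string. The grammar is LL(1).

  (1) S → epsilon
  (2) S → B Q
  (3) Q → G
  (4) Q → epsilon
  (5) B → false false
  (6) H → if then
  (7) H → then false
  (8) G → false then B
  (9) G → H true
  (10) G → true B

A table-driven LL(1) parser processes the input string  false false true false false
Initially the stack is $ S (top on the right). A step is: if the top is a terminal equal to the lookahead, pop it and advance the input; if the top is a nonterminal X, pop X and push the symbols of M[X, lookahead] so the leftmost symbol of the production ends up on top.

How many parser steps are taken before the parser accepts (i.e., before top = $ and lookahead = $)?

10

step 1: stack=$ S  input=false false true false false $  — expand S → B Q
step 2: stack=$ Q B  input=false false true false false $  — expand B → false false
step 3: stack=$ Q false false  input=false false true false false $  — match false
step 4: stack=$ Q false  input=false true false false $  — match false
step 5: stack=$ Q  input=true false false $  — expand Q → G
step 6: stack=$ G  input=true false false $  — expand G → true B
step 7: stack=$ B true  input=true false false $  — match true
step 8: stack=$ B  input=false false $  — expand B → false false
step 9: stack=$ false false  input=false false $  — match false
step 10: stack=$ false  input=false $  — match false
Accept reached after 10 steps.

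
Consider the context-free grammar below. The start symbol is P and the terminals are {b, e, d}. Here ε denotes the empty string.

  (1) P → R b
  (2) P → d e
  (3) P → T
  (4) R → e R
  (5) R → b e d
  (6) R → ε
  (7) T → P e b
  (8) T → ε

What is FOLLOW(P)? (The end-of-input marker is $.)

{$, e}

FIRST(R) = {ε, b, e}
FIRST(P) = {ε, b, d, e}  (via R b, T)
FIRST(T) = {ε, b, d, e}  (via P e b)
FOLLOW(P) includes $ since P is the start symbol.
FOLLOW(P): in T→P e b, P is followed by e b with FIRST {e}. Thus FOLLOW(P) = {$, e}.
FOLLOW(R): in P→R b, R is followed by b with FIRST {b}; in R→e R, the suffix after R is empty (adds nothing new). Thus FOLLOW(R) = {b}.
FOLLOW(T): in P→T, the suffix after T is empty, so FOLLOW(T) ⊇ FOLLOW(P) = {$, e}. Thus FOLLOW(T) = {$, e}.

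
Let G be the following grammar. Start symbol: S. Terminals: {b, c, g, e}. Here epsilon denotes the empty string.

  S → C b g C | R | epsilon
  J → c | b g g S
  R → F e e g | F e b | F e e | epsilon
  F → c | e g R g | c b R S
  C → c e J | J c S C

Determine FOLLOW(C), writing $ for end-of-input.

FIRST(J): from J→c we get {c}; from J→b g g S we get {b}. So FIRST(J) = {b, c}.
FIRST(F): from F→c we get {c}; from F→e g R g we get {e}; from F→c b R S we get {c}. So FIRST(F) = {c, e}.
FIRST(R): from R→F e e g we get {c, e}; from R→F e b we get {c, e}; from R→F e e we get {c, e}; from R→epsilon we get {epsilon}. So FIRST(R) = {epsilon, c, e}.
FIRST(C): from C→c e J we get {c}; from C→J c S C we get {b, c}. So FIRST(C) = {b, c}.
FIRST(S): from S→C b g C we get {b, c}; from S→R we get {epsilon, c, e}; from S→epsilon we get {epsilon}. So FIRST(S) = {epsilon, b, c, e}.
FOLLOW(S) includes $ since S is the start symbol.
FOLLOW(F): in R→F e e g, F is followed by e e g with FIRST {e}; in R→F e b, F is followed by e b with FIRST {e}; in R→F e e, F is followed by e e with FIRST {e}. Thus FOLLOW(F) = {e}.
FOLLOW(S): in J→b g g S, the suffix after S is empty, so FOLLOW(S) ⊇ FOLLOW(J) = {$, b, c, e}; in F→c b R S, the suffix after S is empty, so FOLLOW(S) ⊇ FOLLOW(F) = {e}; in C→J c S C, S is followed by C with FIRST {b, c}. Thus FOLLOW(S) = {$, b, c, e}.
FOLLOW(R): in S→R, the suffix after R is empty, so FOLLOW(R) ⊇ FOLLOW(S) = {$, b, c, e}; in F→e g R g, R is followed by g with FIRST {g}; in F→c b R S, R is followed by S with FIRST {epsilon, b, c, e}; in F→c b R S, the suffix after R is nullable, so FOLLOW(R) ⊇ FOLLOW(F) = {e}. Thus FOLLOW(R) = {$, b, c, e, g}.
FOLLOW(C): in S→C b g C (occurrence 1), C is followed by b g C with FIRST {b}; in S→C b g C (occurrence 2), the suffix after C is empty, so FOLLOW(C) ⊇ FOLLOW(S) = {$, b, c, e}; in C→J c S C, the suffix after C is empty (adds nothing new). Thus FOLLOW(C) = {$, b, c, e}.
FOLLOW(J): in C→c e J, the suffix after J is empty, so FOLLOW(J) ⊇ FOLLOW(C) = {$, b, c, e}; in C→J c S C, J is followed by c S C with FIRST {c}. Thus FOLLOW(J) = {$, b, c, e}.

{$, b, c, e}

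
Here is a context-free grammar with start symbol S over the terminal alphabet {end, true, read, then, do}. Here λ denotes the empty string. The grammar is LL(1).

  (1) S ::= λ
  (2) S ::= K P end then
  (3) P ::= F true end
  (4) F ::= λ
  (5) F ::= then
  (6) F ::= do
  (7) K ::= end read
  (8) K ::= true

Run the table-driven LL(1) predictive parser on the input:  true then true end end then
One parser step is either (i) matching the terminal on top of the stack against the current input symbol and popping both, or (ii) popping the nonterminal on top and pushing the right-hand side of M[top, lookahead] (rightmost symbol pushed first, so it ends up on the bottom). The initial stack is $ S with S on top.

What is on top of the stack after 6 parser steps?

     Stack                     Input                          Action
  1  $ S                       true then true end end then $  expand S ::= K P end then
  2  $ then end P K            true then true end end then $  expand K ::= true
  3  $ then end P true         true then true end end then $  match true
  4  $ then end P              then true end end then $       expand P ::= F true end
  5  $ then end end true F     then true end end then $       expand F ::= then
  6  $ then end end true then  then true end end then $       match then
Stack after step 6: $ then end end true (top = true).

true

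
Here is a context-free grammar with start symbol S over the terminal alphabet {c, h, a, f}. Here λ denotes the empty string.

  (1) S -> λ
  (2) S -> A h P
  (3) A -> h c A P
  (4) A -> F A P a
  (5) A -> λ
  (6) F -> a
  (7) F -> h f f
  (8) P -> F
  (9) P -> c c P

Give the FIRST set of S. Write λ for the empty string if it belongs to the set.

{λ, a, h}

FIRST(F): from F->a we get {a}; from F->h f f we get {h}. So FIRST(F) = {a, h}.
FIRST(A): from A->h c A P we get {h}; from A->F A P a we get {a, h}; from A->λ we get {λ}. So FIRST(A) = {λ, a, h}.
FIRST(P): from P->F we get {a, h}; from P->c c P we get {c}. So FIRST(P) = {a, c, h}.
FIRST(S): from S->λ we get {λ}; from S->A h P we get {a, h}. So FIRST(S) = {λ, a, h}.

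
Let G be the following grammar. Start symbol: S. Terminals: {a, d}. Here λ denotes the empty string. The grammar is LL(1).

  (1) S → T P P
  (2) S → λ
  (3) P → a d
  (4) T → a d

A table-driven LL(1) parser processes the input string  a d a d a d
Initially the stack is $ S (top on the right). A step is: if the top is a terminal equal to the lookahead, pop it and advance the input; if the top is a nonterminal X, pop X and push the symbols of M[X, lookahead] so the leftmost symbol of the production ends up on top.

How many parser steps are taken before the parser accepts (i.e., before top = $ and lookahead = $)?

step 1: stack=$ S  input=a d a d a d $  — expand S → T P P
step 2: stack=$ P P T  input=a d a d a d $  — expand T → a d
step 3: stack=$ P P d a  input=a d a d a d $  — match a
step 4: stack=$ P P d  input=d a d a d $  — match d
step 5: stack=$ P P  input=a d a d $  — expand P → a d
step 6: stack=$ P d a  input=a d a d $  — match a
step 7: stack=$ P d  input=d a d $  — match d
step 8: stack=$ P  input=a d $  — expand P → a d
step 9: stack=$ d a  input=a d $  — match a
step 10: stack=$ d  input=d $  — match d
Accept reached after 10 steps.

10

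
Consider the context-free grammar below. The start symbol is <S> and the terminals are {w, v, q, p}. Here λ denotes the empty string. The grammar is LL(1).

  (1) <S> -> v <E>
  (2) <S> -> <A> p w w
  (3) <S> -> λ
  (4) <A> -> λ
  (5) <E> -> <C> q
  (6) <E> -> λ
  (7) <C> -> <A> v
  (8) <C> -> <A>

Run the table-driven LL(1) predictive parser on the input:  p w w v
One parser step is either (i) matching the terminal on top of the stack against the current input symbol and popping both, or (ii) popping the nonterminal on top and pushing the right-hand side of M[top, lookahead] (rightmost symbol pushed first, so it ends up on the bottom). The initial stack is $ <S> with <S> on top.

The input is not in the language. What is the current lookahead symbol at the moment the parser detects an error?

v

step 1: stack=$ <S>  input=p w w v $  — expand <S> -> <A> p w w
step 2: stack=$ w w p <A>  input=p w w v $  — expand <A> -> λ
step 3: stack=$ w w p  input=p w w v $  — match p
step 4: stack=$ w w  input=w w v $  — match w
step 5: stack=$ w  input=w v $  — match w
step 6: stack=$  input=v $  — error: stack empty but input remains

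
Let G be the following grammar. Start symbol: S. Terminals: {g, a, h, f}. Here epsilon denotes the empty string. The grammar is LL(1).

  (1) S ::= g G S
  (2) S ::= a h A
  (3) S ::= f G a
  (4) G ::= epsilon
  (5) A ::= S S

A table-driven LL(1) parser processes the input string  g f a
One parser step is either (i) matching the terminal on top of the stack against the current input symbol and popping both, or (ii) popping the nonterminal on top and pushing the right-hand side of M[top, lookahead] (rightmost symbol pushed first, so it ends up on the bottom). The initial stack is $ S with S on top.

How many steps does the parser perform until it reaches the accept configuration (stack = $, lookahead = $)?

step 1: stack=$ S  input=g f a $  — expand S ::= g G S
step 2: stack=$ S G g  input=g f a $  — match g
step 3: stack=$ S G  input=f a $  — expand G ::= epsilon
step 4: stack=$ S  input=f a $  — expand S ::= f G a
step 5: stack=$ a G f  input=f a $  — match f
step 6: stack=$ a G  input=a $  — expand G ::= epsilon
step 7: stack=$ a  input=a $  — match a
Accept reached after 7 steps.

7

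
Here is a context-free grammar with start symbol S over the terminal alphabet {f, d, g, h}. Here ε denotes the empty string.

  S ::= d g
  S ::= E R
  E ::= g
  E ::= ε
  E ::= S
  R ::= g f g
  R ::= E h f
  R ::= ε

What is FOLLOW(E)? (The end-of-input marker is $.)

{$, d, g, h}

FIRST(S): from S::=d g we get {d}; from S::=E R we get {ε, d, g, h}. So FIRST(S) = {ε, d, g, h}.
FIRST(E): from E::=g we get {g}; from E::=ε we get {ε}; from E::=S we get {ε, d, g, h}. So FIRST(E) = {ε, d, g, h}.
FIRST(R): from R::=g f g we get {g}; from R::=E h f we get {d, g, h}; from R::=ε we get {ε}. So FIRST(R) = {ε, d, g, h}.
FOLLOW(S) includes $ since S is the start symbol.
FOLLOW(S): in E::=S, the suffix after S is empty, so FOLLOW(S) ⊇ FOLLOW(E) = {$, d, g, h}. Thus FOLLOW(S) = {$, d, g, h}.
FOLLOW(E): in S::=E R, E is followed by R with FIRST {ε, d, g, h}; in S::=E R, the suffix after E is nullable, so FOLLOW(E) ⊇ FOLLOW(S) = {$, d, g, h}; in R::=E h f, E is followed by h f with FIRST {h}. Thus FOLLOW(E) = {$, d, g, h}.
FOLLOW(R): in S::=E R, the suffix after R is empty, so FOLLOW(R) ⊇ FOLLOW(S) = {$, d, g, h}. Thus FOLLOW(R) = {$, d, g, h}.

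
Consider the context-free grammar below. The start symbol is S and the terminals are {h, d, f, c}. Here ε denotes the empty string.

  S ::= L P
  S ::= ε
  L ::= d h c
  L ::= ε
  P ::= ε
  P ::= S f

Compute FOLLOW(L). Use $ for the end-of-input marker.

FIRST(L) = {ε, d}
FIRST(S) = {ε, d, f}  (via L P)
FIRST(P) = {ε, d, f}  (via S f)
FOLLOW(S) includes $ since S is the start symbol.
FOLLOW(S): in P::=S f, S is followed by f with FIRST {f}. Thus FOLLOW(S) = {$, f}.
FOLLOW(L): in S::=L P, L is followed by P with FIRST {ε, d, f}; in S::=L P, the suffix after L is nullable, so FOLLOW(L) ⊇ FOLLOW(S) = {$, f}. Thus FOLLOW(L) = {$, d, f}.
FOLLOW(P): in S::=L P, the suffix after P is empty, so FOLLOW(P) ⊇ FOLLOW(S) = {$, f}. Thus FOLLOW(P) = {$, f}.

{$, d, f}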